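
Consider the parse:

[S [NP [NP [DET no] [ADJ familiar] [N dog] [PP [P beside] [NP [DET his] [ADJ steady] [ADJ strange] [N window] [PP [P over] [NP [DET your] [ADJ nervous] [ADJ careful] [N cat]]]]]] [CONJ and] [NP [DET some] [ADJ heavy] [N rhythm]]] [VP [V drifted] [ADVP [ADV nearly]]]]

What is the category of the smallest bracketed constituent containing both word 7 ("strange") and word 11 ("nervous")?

NP

Both words fall inside [NP his steady strange window over your nervous careful cat] (words 5–13), and no smaller constituent contains them both. Label: NP.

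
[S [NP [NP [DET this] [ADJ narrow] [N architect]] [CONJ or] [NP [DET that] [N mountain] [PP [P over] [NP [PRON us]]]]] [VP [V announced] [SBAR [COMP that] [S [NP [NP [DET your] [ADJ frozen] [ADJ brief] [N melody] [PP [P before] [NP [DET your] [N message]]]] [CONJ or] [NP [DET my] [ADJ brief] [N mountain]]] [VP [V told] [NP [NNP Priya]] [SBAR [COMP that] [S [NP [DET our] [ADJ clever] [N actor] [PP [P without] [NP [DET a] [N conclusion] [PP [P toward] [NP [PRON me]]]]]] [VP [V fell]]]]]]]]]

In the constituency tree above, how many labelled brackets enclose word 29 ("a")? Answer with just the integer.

Path from the root down to the word: S → VP → SBAR → S → VP → SBAR → S → NP → PP → NP → DET. That is 11 enclosing brackets.

11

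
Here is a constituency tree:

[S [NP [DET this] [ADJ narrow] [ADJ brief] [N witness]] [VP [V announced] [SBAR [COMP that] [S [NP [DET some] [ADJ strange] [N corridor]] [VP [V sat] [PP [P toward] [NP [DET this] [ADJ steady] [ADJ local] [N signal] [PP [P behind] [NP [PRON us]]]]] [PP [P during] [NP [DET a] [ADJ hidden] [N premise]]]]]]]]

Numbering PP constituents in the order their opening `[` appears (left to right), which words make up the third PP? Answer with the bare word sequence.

during a hidden premise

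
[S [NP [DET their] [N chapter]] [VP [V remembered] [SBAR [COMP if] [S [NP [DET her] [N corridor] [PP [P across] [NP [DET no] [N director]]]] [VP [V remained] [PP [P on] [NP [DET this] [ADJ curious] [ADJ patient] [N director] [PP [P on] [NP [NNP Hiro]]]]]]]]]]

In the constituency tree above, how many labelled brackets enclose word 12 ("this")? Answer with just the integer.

8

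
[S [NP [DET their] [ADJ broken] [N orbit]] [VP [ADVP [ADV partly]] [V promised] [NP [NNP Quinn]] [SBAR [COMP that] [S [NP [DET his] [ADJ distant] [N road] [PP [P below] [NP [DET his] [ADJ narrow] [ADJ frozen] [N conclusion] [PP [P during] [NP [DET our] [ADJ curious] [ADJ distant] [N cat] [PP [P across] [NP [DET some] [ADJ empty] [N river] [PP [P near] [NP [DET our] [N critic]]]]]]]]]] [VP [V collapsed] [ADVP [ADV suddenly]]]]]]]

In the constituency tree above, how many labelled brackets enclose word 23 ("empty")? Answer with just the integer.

12

Counting open brackets not yet closed at "empty": [S [VP [SBAR [S [NP [PP [NP [PP [NP [PP [NP [ADJ = 12.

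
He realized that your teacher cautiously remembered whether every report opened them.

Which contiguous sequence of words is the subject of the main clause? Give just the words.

"he" is the NP that combines with the VP headed by "realized" to form the main clause — the subject.

he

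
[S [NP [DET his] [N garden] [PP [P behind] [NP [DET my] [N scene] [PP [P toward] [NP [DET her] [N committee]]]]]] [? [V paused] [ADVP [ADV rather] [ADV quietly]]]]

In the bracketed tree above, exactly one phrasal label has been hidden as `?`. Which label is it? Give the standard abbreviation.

VP

Looking at what the `?` directly dominates — V 'paused', ADVP — this is a verb phrase (VP).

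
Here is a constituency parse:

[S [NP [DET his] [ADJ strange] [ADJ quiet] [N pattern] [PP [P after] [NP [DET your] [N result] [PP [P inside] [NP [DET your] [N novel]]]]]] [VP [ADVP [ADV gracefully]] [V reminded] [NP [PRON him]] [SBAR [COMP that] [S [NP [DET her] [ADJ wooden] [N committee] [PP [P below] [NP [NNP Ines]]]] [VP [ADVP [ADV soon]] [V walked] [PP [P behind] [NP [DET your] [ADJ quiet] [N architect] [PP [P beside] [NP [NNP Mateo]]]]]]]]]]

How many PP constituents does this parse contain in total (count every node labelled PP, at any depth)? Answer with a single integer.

5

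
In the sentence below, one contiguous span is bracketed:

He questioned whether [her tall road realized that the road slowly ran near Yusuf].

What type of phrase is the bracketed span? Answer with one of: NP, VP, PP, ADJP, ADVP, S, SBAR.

S

The span is built around the head "realized" — a clause (S).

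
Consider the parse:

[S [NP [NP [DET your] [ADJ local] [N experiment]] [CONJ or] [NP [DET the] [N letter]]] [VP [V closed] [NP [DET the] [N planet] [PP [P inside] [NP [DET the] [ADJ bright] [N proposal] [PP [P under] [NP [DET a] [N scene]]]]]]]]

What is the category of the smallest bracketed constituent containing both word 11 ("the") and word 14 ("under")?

Both words fall inside [NP the bright proposal under a scene] (words 11–16), and no smaller constituent contains them both. Label: NP.

NP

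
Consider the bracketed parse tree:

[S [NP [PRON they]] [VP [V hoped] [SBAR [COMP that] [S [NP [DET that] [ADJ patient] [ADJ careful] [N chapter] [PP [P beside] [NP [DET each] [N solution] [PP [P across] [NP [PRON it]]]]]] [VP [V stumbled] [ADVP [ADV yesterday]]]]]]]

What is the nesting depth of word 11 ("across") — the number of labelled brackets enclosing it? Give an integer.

9

Counting open brackets not yet closed at "across": [S [VP [SBAR [S [NP [PP [NP [PP [P = 9.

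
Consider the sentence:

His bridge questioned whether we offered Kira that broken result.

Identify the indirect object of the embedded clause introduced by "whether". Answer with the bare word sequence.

Kira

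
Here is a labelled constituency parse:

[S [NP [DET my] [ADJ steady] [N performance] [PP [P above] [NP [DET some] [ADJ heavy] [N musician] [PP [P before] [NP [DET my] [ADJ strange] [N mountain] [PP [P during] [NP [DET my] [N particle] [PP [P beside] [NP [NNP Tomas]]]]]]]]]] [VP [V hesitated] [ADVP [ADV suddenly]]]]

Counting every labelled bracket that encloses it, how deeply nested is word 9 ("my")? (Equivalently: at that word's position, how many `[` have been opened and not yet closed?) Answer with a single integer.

7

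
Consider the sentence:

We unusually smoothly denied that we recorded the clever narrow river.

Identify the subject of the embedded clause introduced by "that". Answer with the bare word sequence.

we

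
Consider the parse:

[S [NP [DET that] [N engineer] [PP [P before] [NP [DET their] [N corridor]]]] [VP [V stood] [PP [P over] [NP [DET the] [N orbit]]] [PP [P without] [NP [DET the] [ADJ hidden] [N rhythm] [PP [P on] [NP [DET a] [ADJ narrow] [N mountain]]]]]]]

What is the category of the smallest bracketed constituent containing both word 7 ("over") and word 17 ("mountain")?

VP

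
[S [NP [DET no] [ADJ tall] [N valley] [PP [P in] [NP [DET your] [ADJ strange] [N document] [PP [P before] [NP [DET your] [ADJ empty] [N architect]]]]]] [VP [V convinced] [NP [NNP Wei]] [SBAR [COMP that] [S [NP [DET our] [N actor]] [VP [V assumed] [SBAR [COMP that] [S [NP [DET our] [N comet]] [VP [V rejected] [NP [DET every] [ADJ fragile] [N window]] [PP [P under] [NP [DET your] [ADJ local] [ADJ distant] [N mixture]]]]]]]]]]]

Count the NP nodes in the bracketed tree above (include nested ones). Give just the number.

8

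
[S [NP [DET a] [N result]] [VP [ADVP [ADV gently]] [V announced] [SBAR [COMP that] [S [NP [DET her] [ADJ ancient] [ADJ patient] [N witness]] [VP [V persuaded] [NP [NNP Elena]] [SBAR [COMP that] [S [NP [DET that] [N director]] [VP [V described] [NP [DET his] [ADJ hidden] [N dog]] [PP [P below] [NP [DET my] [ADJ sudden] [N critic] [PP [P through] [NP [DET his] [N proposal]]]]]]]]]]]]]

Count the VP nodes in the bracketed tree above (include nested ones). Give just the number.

3

Listing each VP by its span: [VP gently announced that her ancient patient witness persuaded Elena that that director described his hidden dog below my sudden critic through his proposal]; [VP persuaded Elena that that director described his hidden dog below my sudden critic through his proposal]; [VP described his hidden dog below my sudden critic through his proposal] — that makes 3.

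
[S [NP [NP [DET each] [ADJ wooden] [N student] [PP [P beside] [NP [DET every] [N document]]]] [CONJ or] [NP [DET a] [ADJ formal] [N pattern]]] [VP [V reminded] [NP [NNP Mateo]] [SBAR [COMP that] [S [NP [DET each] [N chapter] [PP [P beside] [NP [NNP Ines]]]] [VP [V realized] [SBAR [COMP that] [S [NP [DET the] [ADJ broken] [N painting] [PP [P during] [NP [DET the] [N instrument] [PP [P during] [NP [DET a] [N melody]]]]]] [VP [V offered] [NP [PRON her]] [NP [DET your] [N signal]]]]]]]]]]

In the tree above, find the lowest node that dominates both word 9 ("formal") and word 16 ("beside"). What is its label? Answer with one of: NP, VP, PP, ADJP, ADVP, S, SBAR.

S

Word 9 lies under S → NP → NP → ADJ; word 16 lies under S → VP → SBAR → S → NP → PP → P. The lowest shared node is the S.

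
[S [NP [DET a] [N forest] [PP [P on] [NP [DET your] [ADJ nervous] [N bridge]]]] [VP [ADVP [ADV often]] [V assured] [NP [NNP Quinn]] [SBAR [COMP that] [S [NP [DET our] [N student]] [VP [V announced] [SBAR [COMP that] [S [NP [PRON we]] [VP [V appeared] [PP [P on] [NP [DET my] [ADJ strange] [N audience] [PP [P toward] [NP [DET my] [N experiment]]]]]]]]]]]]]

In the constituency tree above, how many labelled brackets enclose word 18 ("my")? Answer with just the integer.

The word sits inside DET, which is inside NP, inside PP, inside VP, inside S, inside SBAR, inside VP, inside S, inside SBAR, inside VP, inside S — 11 brackets in all.

11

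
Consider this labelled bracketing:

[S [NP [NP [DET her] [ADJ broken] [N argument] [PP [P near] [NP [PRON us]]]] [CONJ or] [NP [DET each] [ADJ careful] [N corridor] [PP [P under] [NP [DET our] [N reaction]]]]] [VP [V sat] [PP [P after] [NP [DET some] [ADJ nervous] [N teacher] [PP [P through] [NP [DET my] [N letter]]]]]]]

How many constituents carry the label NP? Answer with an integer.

Scanning left to right, an opening `[NP` appears at word positions 1, 1, 5, 7, 11, 15, 19 — 7 in total.

7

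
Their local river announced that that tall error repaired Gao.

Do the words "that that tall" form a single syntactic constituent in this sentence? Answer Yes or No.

No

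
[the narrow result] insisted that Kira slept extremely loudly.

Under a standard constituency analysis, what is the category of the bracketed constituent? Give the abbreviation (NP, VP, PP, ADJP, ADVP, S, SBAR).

"result" is the head of the bracketed span, so the span is a noun phrase: NP.

NP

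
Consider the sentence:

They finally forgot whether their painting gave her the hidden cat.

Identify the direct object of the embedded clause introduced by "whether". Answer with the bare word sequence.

"gave" heads the VP of the embedded clause introduced by "whether", and "the hidden cat" is its direct object.

the hidden cat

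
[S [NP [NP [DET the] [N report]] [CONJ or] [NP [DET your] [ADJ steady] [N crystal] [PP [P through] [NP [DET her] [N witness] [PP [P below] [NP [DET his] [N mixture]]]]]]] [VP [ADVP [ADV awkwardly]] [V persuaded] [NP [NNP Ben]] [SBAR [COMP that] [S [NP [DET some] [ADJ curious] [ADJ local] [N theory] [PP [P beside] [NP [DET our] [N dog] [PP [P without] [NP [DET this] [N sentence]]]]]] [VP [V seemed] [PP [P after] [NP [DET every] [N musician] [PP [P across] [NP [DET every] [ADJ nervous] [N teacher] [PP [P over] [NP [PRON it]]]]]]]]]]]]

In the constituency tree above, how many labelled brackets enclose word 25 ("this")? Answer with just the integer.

10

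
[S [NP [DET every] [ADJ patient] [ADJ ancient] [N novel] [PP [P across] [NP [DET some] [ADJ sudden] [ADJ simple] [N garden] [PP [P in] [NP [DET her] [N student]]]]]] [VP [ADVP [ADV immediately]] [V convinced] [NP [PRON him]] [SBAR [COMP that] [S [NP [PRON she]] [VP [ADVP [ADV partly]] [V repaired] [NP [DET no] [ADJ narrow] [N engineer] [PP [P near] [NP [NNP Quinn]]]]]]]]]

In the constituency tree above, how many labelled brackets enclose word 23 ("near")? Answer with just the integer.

8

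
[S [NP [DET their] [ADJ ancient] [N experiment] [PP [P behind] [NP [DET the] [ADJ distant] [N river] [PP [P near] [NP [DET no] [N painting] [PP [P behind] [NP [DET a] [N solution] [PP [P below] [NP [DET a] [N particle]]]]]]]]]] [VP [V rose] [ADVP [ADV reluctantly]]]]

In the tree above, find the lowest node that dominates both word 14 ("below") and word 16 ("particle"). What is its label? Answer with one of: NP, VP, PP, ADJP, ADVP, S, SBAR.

PP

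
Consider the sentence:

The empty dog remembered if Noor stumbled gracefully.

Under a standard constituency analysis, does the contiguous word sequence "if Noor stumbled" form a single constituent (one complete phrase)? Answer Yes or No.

The smallest constituent containing the whole sequence is the subordinate clause [SBAR if Noor stumbled gracefully], but the sequence is only part of it — it straddles the boundary between complementizer "if" and clause "Noor stumbled gracefully".

No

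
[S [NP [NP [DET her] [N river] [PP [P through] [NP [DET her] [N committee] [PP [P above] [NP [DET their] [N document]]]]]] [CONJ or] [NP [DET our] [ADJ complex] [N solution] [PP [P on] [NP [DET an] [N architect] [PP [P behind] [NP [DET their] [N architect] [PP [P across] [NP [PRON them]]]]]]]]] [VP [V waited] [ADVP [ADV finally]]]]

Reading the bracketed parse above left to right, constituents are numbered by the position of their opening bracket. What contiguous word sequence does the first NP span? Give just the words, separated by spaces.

her river through her committee above their document or our complex solution on an architect behind their architect across them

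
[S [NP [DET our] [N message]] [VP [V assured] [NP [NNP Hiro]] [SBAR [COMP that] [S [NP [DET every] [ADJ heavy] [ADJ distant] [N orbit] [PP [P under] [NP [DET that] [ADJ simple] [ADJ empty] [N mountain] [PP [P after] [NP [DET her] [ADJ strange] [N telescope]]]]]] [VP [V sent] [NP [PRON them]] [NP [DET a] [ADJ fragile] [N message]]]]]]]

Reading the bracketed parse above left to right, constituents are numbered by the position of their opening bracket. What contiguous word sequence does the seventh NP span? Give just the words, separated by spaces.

Opening `[NP` markers occur at word positions 1, 4, 6, 11, 16, 20, 21; the seventh of these opens the constituent [NP a fragile message].

a fragile message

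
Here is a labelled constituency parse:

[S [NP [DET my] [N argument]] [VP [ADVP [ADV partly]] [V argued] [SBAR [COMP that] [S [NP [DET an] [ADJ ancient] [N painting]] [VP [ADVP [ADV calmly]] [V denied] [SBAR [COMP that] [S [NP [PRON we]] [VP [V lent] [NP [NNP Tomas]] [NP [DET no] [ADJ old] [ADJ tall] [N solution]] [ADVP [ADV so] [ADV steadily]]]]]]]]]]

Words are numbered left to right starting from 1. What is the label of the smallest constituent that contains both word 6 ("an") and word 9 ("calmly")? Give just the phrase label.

S

Both words fall inside [S an ancient painting calmly denied that we lent Tomas no old tall solution so steadily] (words 6–20), and no smaller constituent contains them both. Label: S.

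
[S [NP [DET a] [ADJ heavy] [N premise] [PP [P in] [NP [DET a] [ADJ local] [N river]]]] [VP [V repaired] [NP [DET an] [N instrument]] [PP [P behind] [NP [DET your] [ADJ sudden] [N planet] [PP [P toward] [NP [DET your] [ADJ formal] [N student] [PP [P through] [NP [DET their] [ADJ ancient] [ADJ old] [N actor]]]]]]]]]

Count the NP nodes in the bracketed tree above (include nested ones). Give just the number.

6

Scanning left to right, an opening `[NP` appears at word positions 1, 5, 9, 12, 16, 20 — 6 in total.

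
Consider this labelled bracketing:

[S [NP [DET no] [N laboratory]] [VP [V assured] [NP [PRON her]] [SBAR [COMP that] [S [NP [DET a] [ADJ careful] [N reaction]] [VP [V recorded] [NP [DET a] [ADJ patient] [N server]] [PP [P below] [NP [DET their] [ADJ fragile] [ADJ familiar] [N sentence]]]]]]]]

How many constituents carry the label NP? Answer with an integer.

Listing each NP by its span: [NP no laboratory]; [NP her]; [NP a careful reaction]; [NP a patient server]; [NP their fragile familiar sentence] — that makes 5.

5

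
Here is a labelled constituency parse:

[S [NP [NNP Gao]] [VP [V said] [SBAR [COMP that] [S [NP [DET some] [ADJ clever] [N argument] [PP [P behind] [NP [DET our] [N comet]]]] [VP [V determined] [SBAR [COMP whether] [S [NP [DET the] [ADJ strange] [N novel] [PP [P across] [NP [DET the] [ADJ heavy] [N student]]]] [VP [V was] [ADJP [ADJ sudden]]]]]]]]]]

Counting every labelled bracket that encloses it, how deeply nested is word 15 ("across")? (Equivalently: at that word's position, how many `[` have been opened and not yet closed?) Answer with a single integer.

10

Path from the root down to the word: S → VP → SBAR → S → VP → SBAR → S → NP → PP → P. That is 10 enclosing brackets.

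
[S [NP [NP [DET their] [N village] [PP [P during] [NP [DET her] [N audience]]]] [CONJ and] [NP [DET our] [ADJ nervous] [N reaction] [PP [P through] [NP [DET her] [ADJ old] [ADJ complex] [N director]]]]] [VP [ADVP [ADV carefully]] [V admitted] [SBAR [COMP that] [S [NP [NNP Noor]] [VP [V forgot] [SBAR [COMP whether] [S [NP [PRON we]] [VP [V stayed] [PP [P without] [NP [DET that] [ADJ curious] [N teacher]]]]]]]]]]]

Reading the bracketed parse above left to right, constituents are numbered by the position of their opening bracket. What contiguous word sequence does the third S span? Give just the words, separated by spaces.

Opening `[S` markers occur at word positions 1, 18, 21; the third of these opens the constituent [S we stayed without that curious teacher].

we stayed without that curious teacher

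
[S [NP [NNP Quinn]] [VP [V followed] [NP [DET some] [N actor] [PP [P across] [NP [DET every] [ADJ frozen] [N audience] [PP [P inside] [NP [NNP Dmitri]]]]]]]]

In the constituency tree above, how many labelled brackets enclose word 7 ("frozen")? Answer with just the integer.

6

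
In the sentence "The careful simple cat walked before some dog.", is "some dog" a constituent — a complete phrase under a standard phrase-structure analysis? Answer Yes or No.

"some dog" is exactly the noun phrase [NP some dog], a complete constituent.

Yes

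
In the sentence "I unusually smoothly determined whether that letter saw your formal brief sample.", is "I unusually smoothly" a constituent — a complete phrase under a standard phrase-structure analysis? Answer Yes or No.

No

The sequence begins inside the noun phrase "I" and ends inside the verb phrase "unusually smoothly determined whether that letter saw your formal brief sample"; it crosses a phrase boundary, so no single node in the tree spans exactly those words.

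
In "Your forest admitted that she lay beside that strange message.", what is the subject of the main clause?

your forest

"your forest" is the NP that combines with the VP headed by "admitted" to form the main clause — the subject.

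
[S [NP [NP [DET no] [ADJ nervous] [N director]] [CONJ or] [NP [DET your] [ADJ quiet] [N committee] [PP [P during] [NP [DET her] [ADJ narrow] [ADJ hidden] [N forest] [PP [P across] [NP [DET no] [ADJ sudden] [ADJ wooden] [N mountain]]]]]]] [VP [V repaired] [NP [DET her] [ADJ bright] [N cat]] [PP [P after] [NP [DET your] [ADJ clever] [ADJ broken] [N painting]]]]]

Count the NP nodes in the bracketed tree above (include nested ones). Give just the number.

7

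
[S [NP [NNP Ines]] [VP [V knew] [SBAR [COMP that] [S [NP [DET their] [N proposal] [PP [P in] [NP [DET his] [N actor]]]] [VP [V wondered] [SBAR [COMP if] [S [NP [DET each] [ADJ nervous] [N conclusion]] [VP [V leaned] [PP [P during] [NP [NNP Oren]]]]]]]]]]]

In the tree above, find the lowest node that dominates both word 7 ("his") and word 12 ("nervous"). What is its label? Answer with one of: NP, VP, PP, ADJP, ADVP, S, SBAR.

Word 7 lies under S → VP → SBAR → S → NP → PP → NP → DET; word 12 lies under S → VP → SBAR → S → VP → SBAR → S → NP → ADJ. The lowest shared node is the S.

S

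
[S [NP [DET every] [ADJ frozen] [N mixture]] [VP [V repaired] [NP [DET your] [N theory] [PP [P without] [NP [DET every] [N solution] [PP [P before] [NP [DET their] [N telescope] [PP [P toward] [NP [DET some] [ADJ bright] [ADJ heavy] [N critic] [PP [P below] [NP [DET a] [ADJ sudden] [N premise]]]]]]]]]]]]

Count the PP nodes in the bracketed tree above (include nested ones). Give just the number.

Listing each PP by its span: [PP without every solution before their telescope toward some bright heavy critic below a sudden premise]; [PP before their telescope toward some bright heavy critic below a sudden premise]; [PP toward some bright heavy critic below a sudden premise]; [PP below a sudden premise] — that makes 4.

4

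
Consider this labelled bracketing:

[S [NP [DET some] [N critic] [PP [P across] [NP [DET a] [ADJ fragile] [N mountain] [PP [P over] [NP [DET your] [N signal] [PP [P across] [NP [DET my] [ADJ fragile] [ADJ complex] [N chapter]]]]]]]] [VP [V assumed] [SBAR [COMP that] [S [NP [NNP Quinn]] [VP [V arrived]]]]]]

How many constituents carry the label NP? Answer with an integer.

Listing each NP by its span: [NP some critic across a fragile mountain over your signal across my fragile complex chapter]; [NP a fragile mountain over your signal across my fragile complex chapter]; [NP your signal across my fragile complex chapter]; [NP my fragile complex chapter]; [NP Quinn] — that makes 5.

5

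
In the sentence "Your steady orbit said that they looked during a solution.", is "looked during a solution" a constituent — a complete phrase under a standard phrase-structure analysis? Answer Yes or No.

Yes

These words form the whole verb phrase headed by "looked", so yes — one constituent.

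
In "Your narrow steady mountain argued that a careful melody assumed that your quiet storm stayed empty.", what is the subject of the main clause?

your narrow steady mountain

In the main clause the verb is "argued"; the NP preceding it, "your narrow steady mountain", is the subject.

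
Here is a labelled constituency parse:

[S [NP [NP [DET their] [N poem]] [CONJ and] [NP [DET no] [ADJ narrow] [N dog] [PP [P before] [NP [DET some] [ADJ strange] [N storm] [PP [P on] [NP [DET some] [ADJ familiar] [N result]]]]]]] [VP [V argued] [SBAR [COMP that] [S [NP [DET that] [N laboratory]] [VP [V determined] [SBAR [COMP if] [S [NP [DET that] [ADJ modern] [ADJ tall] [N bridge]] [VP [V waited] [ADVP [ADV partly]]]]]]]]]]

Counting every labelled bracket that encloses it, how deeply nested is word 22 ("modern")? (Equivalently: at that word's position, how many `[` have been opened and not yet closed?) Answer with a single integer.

9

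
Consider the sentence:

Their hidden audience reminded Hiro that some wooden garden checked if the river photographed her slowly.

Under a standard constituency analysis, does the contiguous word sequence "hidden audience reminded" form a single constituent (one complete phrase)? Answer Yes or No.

The smallest constituent containing the whole sequence is the clause [S their hidden audience reminded Hiro that some wooden garden checked if the river photographed her slowly], but the sequence is only part of it — it straddles the boundary between noun phrase "their hidden audience" and verb phrase "reminded Hiro that some wooden garden checked if the river photographed her slowly".

No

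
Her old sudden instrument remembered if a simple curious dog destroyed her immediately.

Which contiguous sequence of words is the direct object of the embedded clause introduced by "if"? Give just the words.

her

The verb of the embedded clause introduced by "if" is "destroyed"; its direct object is the NP "her".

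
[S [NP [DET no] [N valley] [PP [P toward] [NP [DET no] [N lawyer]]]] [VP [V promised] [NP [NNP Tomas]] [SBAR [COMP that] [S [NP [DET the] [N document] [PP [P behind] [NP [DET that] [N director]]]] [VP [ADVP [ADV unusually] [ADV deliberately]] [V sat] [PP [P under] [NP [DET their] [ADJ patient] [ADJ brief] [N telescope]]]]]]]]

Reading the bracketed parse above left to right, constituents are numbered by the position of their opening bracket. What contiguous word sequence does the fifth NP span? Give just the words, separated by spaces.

that director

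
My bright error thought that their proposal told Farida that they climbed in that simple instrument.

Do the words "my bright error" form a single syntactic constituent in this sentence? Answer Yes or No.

These words form the whole noun phrase headed by "error", so yes — one constituent.

Yes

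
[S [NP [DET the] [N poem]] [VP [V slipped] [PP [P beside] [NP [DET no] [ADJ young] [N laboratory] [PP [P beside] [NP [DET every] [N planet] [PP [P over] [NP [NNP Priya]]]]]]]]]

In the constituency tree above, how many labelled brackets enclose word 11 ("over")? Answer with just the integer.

8

Counting open brackets not yet closed at "over": [S [VP [PP [NP [PP [NP [PP [P = 8.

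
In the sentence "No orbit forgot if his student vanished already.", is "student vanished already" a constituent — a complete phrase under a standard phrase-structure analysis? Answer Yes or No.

The smallest constituent containing the whole sequence is the clause [S his student vanished already], but the sequence is only part of it — it straddles the boundary between noun phrase "his student" and verb phrase "vanished already".

No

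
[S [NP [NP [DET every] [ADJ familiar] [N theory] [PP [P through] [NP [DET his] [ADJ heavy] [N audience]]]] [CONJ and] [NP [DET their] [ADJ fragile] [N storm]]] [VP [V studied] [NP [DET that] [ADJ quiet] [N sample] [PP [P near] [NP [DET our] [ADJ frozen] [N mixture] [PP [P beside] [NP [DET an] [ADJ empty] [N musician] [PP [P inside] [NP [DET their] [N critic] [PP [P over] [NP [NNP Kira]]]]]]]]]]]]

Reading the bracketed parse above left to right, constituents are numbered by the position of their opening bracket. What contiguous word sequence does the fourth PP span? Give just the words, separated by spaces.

inside their critic over Kira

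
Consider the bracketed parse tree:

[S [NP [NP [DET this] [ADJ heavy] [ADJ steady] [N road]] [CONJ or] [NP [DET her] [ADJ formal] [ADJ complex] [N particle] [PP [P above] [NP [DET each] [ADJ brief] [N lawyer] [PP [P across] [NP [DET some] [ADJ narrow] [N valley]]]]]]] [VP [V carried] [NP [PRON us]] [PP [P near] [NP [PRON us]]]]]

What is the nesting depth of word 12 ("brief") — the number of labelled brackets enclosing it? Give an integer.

6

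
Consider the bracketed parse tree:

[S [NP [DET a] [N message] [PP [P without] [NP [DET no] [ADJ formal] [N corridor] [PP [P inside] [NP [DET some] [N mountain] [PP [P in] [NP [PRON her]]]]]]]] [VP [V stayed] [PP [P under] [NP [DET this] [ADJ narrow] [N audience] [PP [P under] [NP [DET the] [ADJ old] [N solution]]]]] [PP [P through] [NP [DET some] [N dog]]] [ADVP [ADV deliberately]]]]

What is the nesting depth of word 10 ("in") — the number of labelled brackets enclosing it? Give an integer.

The word sits inside P, which is inside PP, inside NP, inside PP, inside NP, inside PP, inside NP, inside S — 8 brackets in all.

8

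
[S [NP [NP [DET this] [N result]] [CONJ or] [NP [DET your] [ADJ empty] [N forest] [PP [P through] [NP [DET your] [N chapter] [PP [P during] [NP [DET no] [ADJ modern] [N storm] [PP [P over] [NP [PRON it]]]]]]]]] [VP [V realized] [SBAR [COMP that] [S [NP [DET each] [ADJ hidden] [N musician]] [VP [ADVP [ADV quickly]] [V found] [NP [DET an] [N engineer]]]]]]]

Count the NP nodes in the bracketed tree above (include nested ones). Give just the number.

8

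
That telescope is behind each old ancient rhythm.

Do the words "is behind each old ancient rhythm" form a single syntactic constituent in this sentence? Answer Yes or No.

Yes

The sequence corresponds to a single VP node — the verb phrase "is behind each old ancient rhythm".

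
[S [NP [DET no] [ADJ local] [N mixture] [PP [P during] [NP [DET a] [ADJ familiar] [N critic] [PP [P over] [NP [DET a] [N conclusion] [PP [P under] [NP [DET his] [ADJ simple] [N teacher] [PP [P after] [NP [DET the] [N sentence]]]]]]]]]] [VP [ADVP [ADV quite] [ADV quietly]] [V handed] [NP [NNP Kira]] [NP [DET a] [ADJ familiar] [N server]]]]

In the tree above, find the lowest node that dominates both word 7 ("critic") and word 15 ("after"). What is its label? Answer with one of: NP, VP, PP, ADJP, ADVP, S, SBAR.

NP

The smallest bracket enclosing both words is [NP a familiar critic over a conclusion under his simple teacher after the sentence], so the label is NP.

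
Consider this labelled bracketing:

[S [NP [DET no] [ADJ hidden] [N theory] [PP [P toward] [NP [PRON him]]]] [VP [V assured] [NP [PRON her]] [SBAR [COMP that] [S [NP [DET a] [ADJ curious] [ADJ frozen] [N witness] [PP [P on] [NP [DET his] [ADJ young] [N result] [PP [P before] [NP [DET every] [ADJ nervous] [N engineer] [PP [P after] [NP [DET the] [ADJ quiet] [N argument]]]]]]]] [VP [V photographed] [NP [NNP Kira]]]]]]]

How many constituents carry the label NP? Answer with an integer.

8

The NP constituents are: [NP no hidden theory toward him]; [NP him]; [NP her]; [NP a curious frozen witness on his young result before every nervous engineer after the quiet argument]; [NP his young result before every nervous engineer after the quiet argument]; [NP every nervous engineer after the quiet argument] …. Total: 8.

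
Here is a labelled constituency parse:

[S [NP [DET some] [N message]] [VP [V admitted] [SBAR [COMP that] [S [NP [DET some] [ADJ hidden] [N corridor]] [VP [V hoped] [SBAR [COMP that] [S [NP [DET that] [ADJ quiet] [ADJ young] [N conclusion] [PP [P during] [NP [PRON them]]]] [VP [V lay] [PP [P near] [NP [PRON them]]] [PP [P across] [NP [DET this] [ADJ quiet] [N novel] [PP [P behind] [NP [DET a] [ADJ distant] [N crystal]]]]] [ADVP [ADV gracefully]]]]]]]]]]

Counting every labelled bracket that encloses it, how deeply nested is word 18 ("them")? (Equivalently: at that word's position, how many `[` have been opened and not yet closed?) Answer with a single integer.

Path from the root down to the word: S → VP → SBAR → S → VP → SBAR → S → VP → PP → NP → PRON. That is 11 enclosing brackets.

11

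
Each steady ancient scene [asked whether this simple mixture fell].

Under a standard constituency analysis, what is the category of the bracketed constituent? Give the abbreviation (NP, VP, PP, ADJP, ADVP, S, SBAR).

VP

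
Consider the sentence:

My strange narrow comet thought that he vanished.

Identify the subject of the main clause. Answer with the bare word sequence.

my strange narrow comet

In the main clause the verb is "thought"; the NP preceding it, "my strange narrow comet", is the subject.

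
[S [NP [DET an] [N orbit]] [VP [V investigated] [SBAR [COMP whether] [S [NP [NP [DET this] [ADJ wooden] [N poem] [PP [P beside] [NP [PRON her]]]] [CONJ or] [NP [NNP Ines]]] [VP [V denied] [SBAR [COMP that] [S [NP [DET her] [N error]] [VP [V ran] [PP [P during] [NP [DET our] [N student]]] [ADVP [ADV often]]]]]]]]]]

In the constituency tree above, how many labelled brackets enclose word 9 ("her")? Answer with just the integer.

9

Path from the root down to the word: S → VP → SBAR → S → NP → NP → PP → NP → PRON. That is 9 enclosing brackets.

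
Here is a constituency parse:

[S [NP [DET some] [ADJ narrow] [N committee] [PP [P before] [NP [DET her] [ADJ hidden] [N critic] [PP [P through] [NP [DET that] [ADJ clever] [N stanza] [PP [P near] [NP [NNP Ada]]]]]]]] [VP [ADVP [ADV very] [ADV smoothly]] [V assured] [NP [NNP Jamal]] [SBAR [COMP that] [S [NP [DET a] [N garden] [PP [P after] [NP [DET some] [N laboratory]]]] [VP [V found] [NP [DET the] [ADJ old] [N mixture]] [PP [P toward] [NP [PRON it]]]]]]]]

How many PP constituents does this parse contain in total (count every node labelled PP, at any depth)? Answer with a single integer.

Listing each PP by its span: [PP before her hidden critic through that clever stanza near Ada]; [PP through that clever stanza near Ada]; [PP near Ada]; [PP after some laboratory]; [PP toward it] — that makes 5.

5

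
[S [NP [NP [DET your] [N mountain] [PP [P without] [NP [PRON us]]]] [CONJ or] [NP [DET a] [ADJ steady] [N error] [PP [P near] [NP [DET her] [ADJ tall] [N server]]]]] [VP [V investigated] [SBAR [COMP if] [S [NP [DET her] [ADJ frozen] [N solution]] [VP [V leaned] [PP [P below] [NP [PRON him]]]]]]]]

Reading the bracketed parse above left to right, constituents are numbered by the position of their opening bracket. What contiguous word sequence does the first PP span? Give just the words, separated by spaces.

without us

Opening `[PP` markers occur at word positions 3, 9, 19; the first of these opens the constituent [PP without us].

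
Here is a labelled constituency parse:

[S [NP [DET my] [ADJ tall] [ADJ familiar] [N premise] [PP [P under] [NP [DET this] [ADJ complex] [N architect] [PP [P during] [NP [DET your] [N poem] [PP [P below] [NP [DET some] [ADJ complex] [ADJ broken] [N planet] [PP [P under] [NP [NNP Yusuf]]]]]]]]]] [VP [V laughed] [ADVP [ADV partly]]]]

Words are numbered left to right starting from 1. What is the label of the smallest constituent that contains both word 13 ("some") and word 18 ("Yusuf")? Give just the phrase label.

NP

The smallest bracket enclosing both words is [NP some complex broken planet under Yusuf], so the label is NP.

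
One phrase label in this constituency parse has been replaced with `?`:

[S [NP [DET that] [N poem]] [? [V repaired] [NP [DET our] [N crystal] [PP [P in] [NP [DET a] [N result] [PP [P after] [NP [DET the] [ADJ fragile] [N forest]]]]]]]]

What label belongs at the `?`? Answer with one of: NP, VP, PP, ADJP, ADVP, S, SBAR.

Looking at what the `?` directly dominates — V 'repaired', NP — this is a verb phrase (VP).

VP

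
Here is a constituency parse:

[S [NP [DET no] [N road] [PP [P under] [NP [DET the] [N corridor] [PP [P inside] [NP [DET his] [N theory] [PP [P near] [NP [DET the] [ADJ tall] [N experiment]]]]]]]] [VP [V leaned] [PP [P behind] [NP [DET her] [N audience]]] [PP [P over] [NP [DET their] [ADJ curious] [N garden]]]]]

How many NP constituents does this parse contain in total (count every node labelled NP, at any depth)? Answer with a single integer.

Listing each NP by its span: [NP no road under the corridor inside his theory near the tall experiment]; [NP the corridor inside his theory near the tall experiment]; [NP his theory near the tall experiment]; [NP the tall experiment]; [NP her audience]; [NP their curious garden] — that makes 6.

6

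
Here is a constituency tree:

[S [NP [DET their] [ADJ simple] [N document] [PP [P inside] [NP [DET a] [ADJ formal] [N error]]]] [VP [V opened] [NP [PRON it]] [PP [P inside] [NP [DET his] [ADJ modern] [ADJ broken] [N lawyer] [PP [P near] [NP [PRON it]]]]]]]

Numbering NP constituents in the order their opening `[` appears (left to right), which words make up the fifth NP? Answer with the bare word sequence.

Opening `[NP` markers occur at word positions 1, 5, 9, 11, 16; the fifth of these opens the constituent [NP it].

it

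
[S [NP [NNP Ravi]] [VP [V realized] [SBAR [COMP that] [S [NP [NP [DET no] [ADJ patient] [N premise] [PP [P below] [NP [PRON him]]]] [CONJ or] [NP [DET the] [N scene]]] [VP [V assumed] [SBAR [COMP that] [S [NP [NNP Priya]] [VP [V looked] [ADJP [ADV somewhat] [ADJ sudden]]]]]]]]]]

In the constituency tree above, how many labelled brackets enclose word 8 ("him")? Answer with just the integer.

Counting open brackets not yet closed at "him": [S [VP [SBAR [S [NP [NP [PP [NP [PRON = 9.

9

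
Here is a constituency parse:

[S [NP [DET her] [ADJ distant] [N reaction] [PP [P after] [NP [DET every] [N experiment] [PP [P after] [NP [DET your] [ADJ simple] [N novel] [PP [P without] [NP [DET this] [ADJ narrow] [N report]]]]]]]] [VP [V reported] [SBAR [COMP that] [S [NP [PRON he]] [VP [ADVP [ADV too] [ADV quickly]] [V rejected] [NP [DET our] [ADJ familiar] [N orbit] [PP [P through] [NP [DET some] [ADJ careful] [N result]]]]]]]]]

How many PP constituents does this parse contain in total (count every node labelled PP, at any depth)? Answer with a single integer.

4

Scanning left to right, an opening `[PP` appears at word positions 4, 7, 11, 24 — 4 in total.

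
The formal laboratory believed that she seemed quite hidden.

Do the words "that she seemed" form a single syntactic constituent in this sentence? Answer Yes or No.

The smallest constituent containing the whole sequence is the subordinate clause [SBAR that she seemed quite hidden], but the sequence is only part of it — it straddles the boundary between complementizer "that" and clause "she seemed quite hidden".

No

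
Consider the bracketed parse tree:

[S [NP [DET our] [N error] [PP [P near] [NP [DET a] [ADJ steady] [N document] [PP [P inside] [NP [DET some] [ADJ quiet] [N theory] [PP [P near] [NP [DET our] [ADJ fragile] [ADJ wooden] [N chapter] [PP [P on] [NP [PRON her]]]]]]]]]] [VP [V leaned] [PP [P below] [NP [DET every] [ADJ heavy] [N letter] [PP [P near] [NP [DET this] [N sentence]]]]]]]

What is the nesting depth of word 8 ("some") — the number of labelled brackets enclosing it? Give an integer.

7

Counting open brackets not yet closed at "some": [S [NP [PP [NP [PP [NP [DET = 7.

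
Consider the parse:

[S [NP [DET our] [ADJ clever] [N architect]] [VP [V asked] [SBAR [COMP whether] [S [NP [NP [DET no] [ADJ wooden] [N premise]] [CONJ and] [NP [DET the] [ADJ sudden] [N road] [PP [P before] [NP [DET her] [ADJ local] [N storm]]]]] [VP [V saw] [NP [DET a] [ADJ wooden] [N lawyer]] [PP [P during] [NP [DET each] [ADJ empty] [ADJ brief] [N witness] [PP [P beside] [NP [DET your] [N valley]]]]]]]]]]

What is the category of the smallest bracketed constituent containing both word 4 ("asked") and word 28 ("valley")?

VP

The smallest bracket enclosing both words is [VP asked whether no wooden premise and the sudden road before her local storm saw a wooden lawyer during each empty brief witness beside your valley], so the label is VP.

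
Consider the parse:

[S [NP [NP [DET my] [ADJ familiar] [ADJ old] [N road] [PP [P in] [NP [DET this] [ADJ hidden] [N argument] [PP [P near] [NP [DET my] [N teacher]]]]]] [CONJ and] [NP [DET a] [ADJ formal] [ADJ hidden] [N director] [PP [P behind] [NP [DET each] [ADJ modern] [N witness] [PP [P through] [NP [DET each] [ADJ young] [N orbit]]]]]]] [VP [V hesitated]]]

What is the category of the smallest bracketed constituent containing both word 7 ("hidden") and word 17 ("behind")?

NP

Both words fall inside [NP my familiar old road in this hidden argument near my teacher and a formal hidden director behind each modern witness through each young orbit] (words 1–24), and no smaller constituent contains them both. Label: NP.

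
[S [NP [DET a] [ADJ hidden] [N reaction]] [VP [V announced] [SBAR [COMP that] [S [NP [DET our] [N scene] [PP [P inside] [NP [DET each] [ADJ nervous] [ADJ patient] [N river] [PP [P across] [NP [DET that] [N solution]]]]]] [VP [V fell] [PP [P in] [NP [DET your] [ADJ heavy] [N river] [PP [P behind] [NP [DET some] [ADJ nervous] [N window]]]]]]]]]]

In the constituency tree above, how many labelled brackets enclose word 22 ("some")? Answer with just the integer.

10

Counting open brackets not yet closed at "some": [S [VP [SBAR [S [VP [PP [NP [PP [NP [DET = 10.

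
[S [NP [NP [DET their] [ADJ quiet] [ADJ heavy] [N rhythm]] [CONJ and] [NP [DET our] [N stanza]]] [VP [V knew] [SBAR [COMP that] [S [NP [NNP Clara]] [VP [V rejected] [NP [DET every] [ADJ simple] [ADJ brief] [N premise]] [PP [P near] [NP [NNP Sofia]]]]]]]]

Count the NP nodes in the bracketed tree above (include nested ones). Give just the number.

The NP constituents are: [NP their quiet heavy rhythm and our stanza]; [NP their quiet heavy rhythm]; [NP our stanza]; [NP Clara]; [NP every simple brief premise]; [NP Sofia]. Total: 6.

6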